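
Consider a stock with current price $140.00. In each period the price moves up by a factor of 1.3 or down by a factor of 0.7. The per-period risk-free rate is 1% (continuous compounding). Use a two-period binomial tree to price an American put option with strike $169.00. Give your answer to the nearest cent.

Risk-neutral probability p = (e^0.01 − 0.7)/(1.3 − 0.7) = 0.3101/0.6000 = 0.5168
Terminal stock prices: S_uu = 236.6, S_ud = 127.4, S_dd = 68.6
Terminal payoffs (K − S): max(-67.6, 0) = 0, max(41.6, 0) = 41.6, max(100.4, 0) = 100.4
Node u (S = 182): continuation = e^(−0.01)·[0.5168·0.0000 + 0.4832·41.6000] = 19.9032; exercise value = 0.0000 ≤ continuation, so V_u = 19.9032
Node d (S = 98): continuation = e^(−0.01)·[0.5168·41.6000 + 0.4832·100.4000] = 69.3184; exercise value = 71.0000 > continuation, so V_d = 71.0000 (exercise)
Node 0 (S = 140): continuation = e^(−0.01)·[0.5168·19.9032 + 0.4832·71.0000] = 44.1520; exercise value = 29.0000 ≤ continuation, so V_0 = 44.1520

$44.15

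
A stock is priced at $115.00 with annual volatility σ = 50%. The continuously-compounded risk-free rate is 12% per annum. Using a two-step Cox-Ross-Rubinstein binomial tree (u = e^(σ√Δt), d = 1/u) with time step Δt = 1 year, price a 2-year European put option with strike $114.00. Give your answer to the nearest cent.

CRR parameters: u = e^(σ√Δt) = e^(0.5·√1) = 1.6487, d = 1/u = 0.6065
Per-period rate: rΔt = 0.12·1 = 0.12, so R = e^0.12 = 1.1275
Risk-neutral probability p = (e^0.12 − 0.6065)/(1.6487 − 0.6065) = 0.5210/1.0422 = 0.4999
Terminal stock prices: S_uu = 312.6, S_ud = 115, S_dd = 42.31
Terminal payoffs (K − S): max(-198.6, 0) = 0, max(-1, 0) = 0, max(71.69, 0) = 71.69
Node u (S = 189.6): V_u = e^(−0.12)·[0.4999·0.0000 + 0.5001·0.0000] = 0.0000
Node d (S = 69.75): V_d = e^(−0.12)·[0.4999·0.0000 + 0.5001·71.6939] = 31.8013
Node 0 (S = 115): V_0 = e^(−0.12)·[0.4999·0.0000 + 0.5001·31.8013] = 14.1061

$14.11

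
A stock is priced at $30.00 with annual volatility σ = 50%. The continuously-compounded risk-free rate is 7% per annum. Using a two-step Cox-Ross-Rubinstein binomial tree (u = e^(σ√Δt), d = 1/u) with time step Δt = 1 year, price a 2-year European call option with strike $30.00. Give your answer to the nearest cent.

CRR parameters: u = e^(σ√Δt) = e^(0.5·√1) = 1.6487, d = 1/u = 0.6065
Per-period rate: rΔt = 0.07·1 = 0.07, so R = e^0.07 = 1.0725
Risk-neutral probability p = (e^0.07 − 0.6065)/(1.6487 − 0.6065) = 0.4660/1.0422 = 0.4471
Terminal stock prices: S_uu = 81.55, S_ud = 30, S_dd = 11.04
Terminal payoffs (S − K): max(51.55, 0) = 51.55, max(0, 0) = 0, max(-18.96, 0) = 0
Node u (S = 49.46): V_u = e^(−0.07)·[0.4471·51.5485 + 0.5529·0.0000] = 21.4898
Node d (S = 18.2): V_d = e^(−0.07)·[0.4471·0.0000 + 0.5529·0.0000] = 0.0000
Node 0 (S = 30): V_0 = e^(−0.07)·[0.4471·21.4898 + 0.5529·0.0000] = 8.9588

$8.96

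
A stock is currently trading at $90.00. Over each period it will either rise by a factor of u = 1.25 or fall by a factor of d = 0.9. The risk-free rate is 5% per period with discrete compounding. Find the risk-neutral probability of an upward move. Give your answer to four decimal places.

p = 0.4286

Risk-neutral probability p = (1 + 0.05 − 0.9)/(1.25 − 0.9) = 0.1500/0.3500 = 0.4286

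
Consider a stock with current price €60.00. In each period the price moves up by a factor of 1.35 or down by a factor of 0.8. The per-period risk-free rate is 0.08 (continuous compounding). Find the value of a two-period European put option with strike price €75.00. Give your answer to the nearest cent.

Risk-neutral probability p = (e^0.08 − 0.8)/(1.35 − 0.8) = 0.2833/0.5500 = 0.5151
Terminal stock prices: S_uu = 109.4, S_ud = 64.8, S_dd = 38.4
Terminal payoffs (K − S): max(-34.35, 0) = 0, max(10.2, 0) = 10.2, max(36.6, 0) = 36.6
Node u (S = 81): V_u = e^(−0.08)·[0.5151·0.0000 + 0.4849·10.2000] = 4.5660
Node d (S = 48): V_d = e^(−0.08)·[0.5151·10.2000 + 0.4849·36.6000] = 21.2337
Node 0 (S = 60): V_0 = e^(−0.08)·[0.5151·4.5660 + 0.4849·21.2337] = 11.6763

€11.68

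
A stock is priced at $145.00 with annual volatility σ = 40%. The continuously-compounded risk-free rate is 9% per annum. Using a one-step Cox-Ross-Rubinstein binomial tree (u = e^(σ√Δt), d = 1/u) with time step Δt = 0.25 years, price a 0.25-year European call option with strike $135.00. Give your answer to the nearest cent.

$20.86

CRR parameters: u = e^(σ√Δt) = e^(0.4·√0.25) = 1.2214, d = 1/u = 0.8187
Per-period rate: rΔt = 0.09·0.25 = 0.0225, so R = e^0.0225 = 1.0228
Risk-neutral probability p = (e^0.0225 − 0.8187)/(1.2214 − 0.8187) = 0.2040/0.4027 = 0.5067
Terminal stock prices: S_u = 177.1, S_d = 118.7
Terminal payoffs (S − K): max(42.1, 0) = 42.1, max(-16.28, 0) = 0
Node 0 (S = 145): V_0 = e^(−0.0225)·[0.5067·42.1034 + 0.4933·0.0000] = 20.8582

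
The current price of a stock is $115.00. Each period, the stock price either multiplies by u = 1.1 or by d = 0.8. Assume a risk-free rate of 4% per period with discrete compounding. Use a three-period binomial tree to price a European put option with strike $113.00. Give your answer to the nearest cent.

Risk-neutral probability p = (1 + 0.04 − 0.8)/(1.1 − 0.8) = 0.2400/0.3000 = 0.8000
Terminal stock prices: S_uuu = 153.1, S_uud = 111.3, S_udd = 80.96, S_ddd = 58.88
Terminal payoffs (K − S): max(-40.07, 0) = 0, max(1.68, 0) = 1.68, max(32.04, 0) = 32.04, max(54.12, 0) = 54.12
Node uu (S = 139.2): V_uu = 1/1.04·[0.8000·0.0000 + 0.2000·1.6800] = 0.3231
Node ud (S = 101.2): V_ud = 1/1.04·[0.8000·1.6800 + 0.2000·32.0400] = 7.4538
Node dd (S = 73.6): V_dd = 1/1.04·[0.8000·32.0400 + 0.2000·54.1200] = 35.0538
Node u (S = 126.5): V_u = 1/1.04·[0.8000·0.3231 + 0.2000·7.4538] = 1.6820
Node d (S = 92): V_d = 1/1.04·[0.8000·7.4538 + 0.2000·35.0538] = 12.4749
Node 0 (S = 115): V_0 = 1/1.04·[0.8000·1.6820 + 0.2000·12.4749] = 3.6928

$3.69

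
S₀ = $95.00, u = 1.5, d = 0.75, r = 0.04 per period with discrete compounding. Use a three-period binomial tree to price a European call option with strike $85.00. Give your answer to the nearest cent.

$30.53

Risk-neutral probability p = (1 + 0.04 − 0.75)/(1.5 − 0.75) = 0.2900/0.7500 = 0.3867
Terminal stock prices: S_uuu = 320.6, S_uud = 160.3, S_udd = 80.16, S_ddd = 40.08
Terminal payoffs (S − K): max(235.6, 0) = 235.6, max(75.31, 0) = 75.31, max(-4.844, 0) = 0, max(-44.92, 0) = 0
Node uu (S = 213.8): V_uu = 1/1.04·[0.3867·235.6250 + 0.6133·75.3125] = 132.0192
Node ud (S = 106.9): V_ud = 1/1.04·[0.3867·75.3125 + 0.6133·0.0000] = 28.0008
Node dd (S = 53.44): V_dd = 1/1.04·[0.3867·0.0000 + 0.6133·0.0000] = 0.0000
Node u (S = 142.5): V_u = 1/1.04·[0.3867·132.0192 + 0.6133·28.0008] = 65.5974
Node d (S = 71.25): V_d = 1/1.04·[0.3867·28.0008 + 0.6133·0.0000] = 10.4106
Node 0 (S = 95): V_0 = 1/1.04·[0.3867·65.5974 + 0.6133·10.4106] = 30.5283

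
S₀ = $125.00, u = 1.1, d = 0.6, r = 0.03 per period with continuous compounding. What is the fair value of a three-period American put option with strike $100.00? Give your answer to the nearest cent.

Risk-neutral probability p = (e^0.03 − 0.6)/(1.1 − 0.6) = 0.4305/0.5000 = 0.8609
Terminal stock prices: S_uuu = 166.4, S_uud = 90.75, S_udd = 49.5, S_ddd = 27
Terminal payoffs (K − S): max(-66.38, 0) = 0, max(9.25, 0) = 9.25, max(50.5, 0) = 50.5, max(73, 0) = 73
Node uu (S = 151.3): continuation = e^(−0.03)·[0.8609·0.0000 + 0.1391·9.2500] = 1.2486; exercise value = 0.0000 ≤ continuation, so V_uu = 1.2486
Node ud (S = 82.5): continuation = e^(−0.03)·[0.8609·9.2500 + 0.1391·50.5000] = 14.5446; exercise value = 17.5000 > continuation, so V_ud = 17.5000 (exercise)
Node dd (S = 45): continuation = e^(−0.03)·[0.8609·50.5000 + 0.1391·73.0000] = 52.0446; exercise value = 55.0000 > continuation, so V_dd = 55.0000 (exercise)
Node u (S = 137.5): continuation = e^(−0.03)·[0.8609·1.2486 + 0.1391·17.5000] = 3.4053; exercise value = 0.0000 ≤ continuation, so V_u = 3.4053
Node d (S = 75): continuation = e^(−0.03)·[0.8609·17.5000 + 0.1391·55.0000] = 22.0446; exercise value = 25.0000 > continuation, so V_d = 25.0000 (exercise)
Node 0 (S = 125): continuation = e^(−0.03)·[0.8609·3.4053 + 0.1391·25.0000] = 6.2195; exercise value = 0.0000 ≤ continuation, so V_0 = 6.2195

$6.22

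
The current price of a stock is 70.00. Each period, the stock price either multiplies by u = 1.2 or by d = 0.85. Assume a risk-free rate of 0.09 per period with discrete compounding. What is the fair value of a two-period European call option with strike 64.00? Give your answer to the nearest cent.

17.25

Risk-neutral probability p = (1 + 0.09 − 0.85)/(1.2 − 0.85) = 0.2400/0.3500 = 0.6857
Terminal stock prices: S_uu = 100.8, S_ud = 71.4, S_dd = 50.57
Terminal payoffs (S − K): max(36.8, 0) = 36.8, max(7.4, 0) = 7.4, max(-13.43, 0) = 0
Node u (S = 84): V_u = 1/1.09·[0.6857·36.8000 + 0.3143·7.4000] = 25.2844
Node d (S = 59.5): V_d = 1/1.09·[0.6857·7.4000 + 0.3143·0.0000] = 4.6553
Node 0 (S = 70): V_0 = 1/1.09·[0.6857·25.2844 + 0.3143·4.6553] = 17.2486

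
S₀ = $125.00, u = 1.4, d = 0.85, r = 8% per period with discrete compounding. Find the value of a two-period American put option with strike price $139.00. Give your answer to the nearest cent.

$17.64

Risk-neutral probability p = (1 + 0.08 − 0.85)/(1.4 − 0.85) = 0.2300/0.5500 = 0.4182
Terminal stock prices: S_uu = 245, S_ud = 148.8, S_dd = 90.31
Terminal payoffs (K − S): max(-106, 0) = 0, max(-9.75, 0) = 0, max(48.69, 0) = 48.69
Node u (S = 175): continuation = 1/1.08·[0.4182·0.0000 + 0.5818·0.0000] = 0.0000; exercise value = 0.0000 ≤ continuation, so V_u = 0.0000
Node d (S = 106.2): continuation = 1/1.08·[0.4182·0.0000 + 0.5818·48.6875] = 26.2290; exercise value = 32.7500 > continuation, so V_d = 32.7500 (exercise)
Node 0 (S = 125): continuation = 1/1.08·[0.4182·0.0000 + 0.5818·32.7500] = 17.6431; exercise value = 14.0000 ≤ continuation, so V_0 = 17.6431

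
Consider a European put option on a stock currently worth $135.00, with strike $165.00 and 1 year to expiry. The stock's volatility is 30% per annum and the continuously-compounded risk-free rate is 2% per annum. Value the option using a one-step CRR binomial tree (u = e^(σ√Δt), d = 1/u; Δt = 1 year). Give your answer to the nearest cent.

CRR parameters: u = e^(σ√Δt) = e^(0.3·√1) = 1.3499, d = 1/u = 0.7408
Per-period rate: rΔt = 0.02·1 = 0.02, so R = e^0.02 = 1.0202
Risk-neutral probability p = (e^0.02 − 0.7408)/(1.3499 − 0.7408) = 0.2794/0.6090 = 0.4587
Terminal stock prices: S_u = 182.2, S_d = 100
Terminal payoffs (K − S): max(-17.23, 0) = 0, max(64.99, 0) = 64.99
Node 0 (S = 135): V_0 = e^(−0.02)·[0.4587·0.0000 + 0.5413·64.9895] = 34.4806

$34.48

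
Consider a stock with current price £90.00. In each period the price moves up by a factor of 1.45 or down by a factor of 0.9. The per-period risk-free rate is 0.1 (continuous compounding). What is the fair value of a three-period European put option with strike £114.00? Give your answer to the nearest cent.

£11.54

Risk-neutral probability p = (e^0.1 − 0.9)/(1.45 − 0.9) = 0.2052/0.5500 = 0.3730
Terminal stock prices: S_uuu = 274.4, S_uud = 170.3, S_udd = 105.7, S_ddd = 65.61
Terminal payoffs (K − S): max(-160.4, 0) = 0, max(-56.3, 0) = 0, max(8.295, 0) = 8.295, max(48.39, 0) = 48.39
Node uu (S = 189.2): V_uu = e^(−0.1)·[0.3730·0.0000 + 0.6270·0.0000] = 0.0000
Node ud (S = 117.5): V_ud = e^(−0.1)·[0.3730·0.0000 + 0.6270·8.2950] = 4.7057
Node dd (S = 72.9): V_dd = e^(−0.1)·[0.3730·8.2950 + 0.6270·48.3900] = 30.2515
Node u (S = 130.5): V_u = e^(−0.1)·[0.3730·0.0000 + 0.6270·4.7057] = 2.6696
Node d (S = 81): V_d = e^(−0.1)·[0.3730·4.7057 + 0.6270·30.2515] = 18.7500
Node 0 (S = 90): V_0 = e^(−0.1)·[0.3730·2.6696 + 0.6270·18.7500] = 11.5379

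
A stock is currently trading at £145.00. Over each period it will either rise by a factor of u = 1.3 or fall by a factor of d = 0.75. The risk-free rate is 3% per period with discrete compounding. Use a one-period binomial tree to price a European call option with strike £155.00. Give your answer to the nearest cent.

£16.56

Risk-neutral probability p = (1 + 0.03 − 0.75)/(1.3 − 0.75) = 0.2800/0.5500 = 0.5091
Terminal stock prices: S_u = 188.5, S_d = 108.8
Terminal payoffs (S − K): max(33.5, 0) = 33.5, max(-46.25, 0) = 0
Node 0 (S = 145): V_0 = 1/1.03·[0.5091·33.5000 + 0.4909·0.0000] = 16.5578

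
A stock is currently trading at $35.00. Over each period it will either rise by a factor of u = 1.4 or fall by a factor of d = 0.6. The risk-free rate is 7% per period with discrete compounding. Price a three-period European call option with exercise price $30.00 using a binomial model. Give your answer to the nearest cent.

$14.82

Risk-neutral probability p = (1 + 0.07 − 0.6)/(1.4 − 0.6) = 0.4700/0.8000 = 0.5875
Terminal stock prices: S_uuu = 96.04, S_uud = 41.16, S_udd = 17.64, S_ddd = 7.56
Terminal payoffs (S − K): max(66.04, 0) = 66.04, max(11.16, 0) = 11.16, max(-12.36, 0) = 0, max(-22.44, 0) = 0
Node uu (S = 68.6): V_uu = 1/1.07·[0.5875·66.0400 + 0.4125·11.1600] = 40.5626
Node ud (S = 29.4): V_ud = 1/1.07·[0.5875·11.1600 + 0.4125·0.0000] = 6.1276
Node dd (S = 12.6): V_dd = 1/1.07·[0.5875·0.0000 + 0.4125·0.0000] = 0.0000
Node u (S = 49): V_u = 1/1.07·[0.5875·40.5626 + 0.4125·6.1276] = 24.6338
Node d (S = 21): V_d = 1/1.07·[0.5875·6.1276 + 0.4125·0.0000] = 3.3644
Node 0 (S = 35): V_0 = 1/1.07·[0.5875·24.6338 + 0.4125·3.3644] = 14.8226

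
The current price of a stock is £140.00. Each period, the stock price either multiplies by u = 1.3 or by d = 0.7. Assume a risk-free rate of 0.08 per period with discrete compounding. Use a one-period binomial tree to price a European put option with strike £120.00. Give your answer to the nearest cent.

£7.47

Risk-neutral probability p = (1 + 0.08 − 0.7)/(1.3 − 0.7) = 0.3800/0.6000 = 0.6333
Terminal stock prices: S_u = 182, S_d = 98
Terminal payoffs (K − S): max(-62, 0) = 0, max(22, 0) = 22
Node 0 (S = 140): V_0 = 1/1.08·[0.6333·0.0000 + 0.3667·22.0000] = 7.4691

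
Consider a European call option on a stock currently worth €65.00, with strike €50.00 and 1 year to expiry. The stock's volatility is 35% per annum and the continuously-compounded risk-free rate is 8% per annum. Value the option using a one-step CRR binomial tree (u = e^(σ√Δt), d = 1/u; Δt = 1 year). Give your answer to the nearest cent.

€20.66

CRR parameters: u = e^(σ√Δt) = e^(0.35·√1) = 1.4191, d = 1/u = 0.7047
Per-period rate: rΔt = 0.08·1 = 0.08, so R = e^0.08 = 1.0833
Risk-neutral probability p = (e^0.08 − 0.7047)/(1.4191 − 0.7047) = 0.3786/0.7144 = 0.5300
Terminal stock prices: S_u = 92.24, S_d = 45.8
Terminal payoffs (S − K): max(42.24, 0) = 42.24, max(-4.195, 0) = 0
Node 0 (S = 65): V_0 = e^(−0.08)·[0.5300·42.2394 + 0.4700·0.0000] = 20.6645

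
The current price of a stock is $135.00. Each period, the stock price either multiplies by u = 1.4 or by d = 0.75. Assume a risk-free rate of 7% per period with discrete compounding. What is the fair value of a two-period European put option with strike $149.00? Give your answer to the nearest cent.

Risk-neutral probability p = (1 + 0.07 − 0.75)/(1.4 − 0.75) = 0.3200/0.6500 = 0.4923
Terminal stock prices: S_uu = 264.6, S_ud = 141.8, S_dd = 75.94
Terminal payoffs (K − S): max(-115.6, 0) = 0, max(7.25, 0) = 7.25, max(73.06, 0) = 73.06
Node u (S = 189): V_u = 1/1.07·[0.4923·0.0000 + 0.5077·7.2500] = 3.4400
Node d (S = 101.2): V_d = 1/1.07·[0.4923·7.2500 + 0.5077·73.0625] = 38.0023
Node 0 (S = 135): V_0 = 1/1.07·[0.4923·3.4400 + 0.5077·38.0023] = 19.6140

$19.61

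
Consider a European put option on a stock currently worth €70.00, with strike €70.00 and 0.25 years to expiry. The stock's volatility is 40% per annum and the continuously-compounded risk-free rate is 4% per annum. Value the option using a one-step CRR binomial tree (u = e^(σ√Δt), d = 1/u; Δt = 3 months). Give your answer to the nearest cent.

CRR parameters: u = e^(σ√Δt) = e^(0.4·√0.25) = 1.2214, d = 1/u = 0.8187
Per-period rate: rΔt = 0.04·0.25 = 0.01, so R = e^0.01 = 1.0101
Risk-neutral probability p = (e^0.01 − 0.8187)/(1.2214 − 0.8187) = 0.1913/0.4027 = 0.4751
Terminal stock prices: S_u = 85.5, S_d = 57.31
Terminal payoffs (K − S): max(-15.5, 0) = 0, max(12.69, 0) = 12.69
Node 0 (S = 70): V_0 = e^(−0.01)·[0.4751·0.0000 + 0.5249·12.6888] = 6.5938

€6.59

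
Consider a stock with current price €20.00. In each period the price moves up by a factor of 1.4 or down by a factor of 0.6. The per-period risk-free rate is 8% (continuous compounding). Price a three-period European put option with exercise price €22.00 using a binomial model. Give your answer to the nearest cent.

€3.53

Risk-neutral probability p = (e^0.08 − 0.6)/(1.4 − 0.6) = 0.4833/0.8000 = 0.6041
Terminal stock prices: S_uuu = 54.88, S_uud = 23.52, S_udd = 10.08, S_ddd = 4.32
Terminal payoffs (K − S): max(-32.88, 0) = 0, max(-1.52, 0) = 0, max(11.92, 0) = 11.92, max(17.68, 0) = 17.68
Node uu (S = 39.2): V_uu = e^(−0.08)·[0.6041·0.0000 + 0.3959·0.0000] = 0.0000
Node ud (S = 16.8): V_ud = e^(−0.08)·[0.6041·0.0000 + 0.3959·11.9200] = 4.3562
Node dd (S = 7.2): V_dd = e^(−0.08)·[0.6041·11.9200 + 0.3959·17.6800] = 13.1086
Node u (S = 28): V_u = e^(−0.08)·[0.6041·0.0000 + 0.3959·4.3562] = 1.5920
Node d (S = 12): V_d = e^(−0.08)·[0.6041·4.3562 + 0.3959·13.1086] = 7.2199
Node 0 (S = 20): V_0 = e^(−0.08)·[0.6041·1.5920 + 0.3959·7.2199] = 3.5263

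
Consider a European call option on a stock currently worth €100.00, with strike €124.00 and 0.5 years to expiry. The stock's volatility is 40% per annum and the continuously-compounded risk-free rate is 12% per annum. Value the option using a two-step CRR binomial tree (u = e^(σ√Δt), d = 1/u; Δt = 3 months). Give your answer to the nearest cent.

€6.56

CRR parameters: u = e^(σ√Δt) = e^(0.4·√0.25) = 1.2214, d = 1/u = 0.8187
Per-period rate: rΔt = 0.12·0.25 = 0.03, so R = e^0.03 = 1.0305
Risk-neutral probability p = (e^0.03 − 0.8187)/(1.2214 − 0.8187) = 0.2117/0.4027 = 0.5258
Terminal stock prices: S_uu = 149.2, S_ud = 100, S_dd = 67.03
Terminal payoffs (S − K): max(25.18, 0) = 25.18, max(-24, 0) = 0, max(-56.97, 0) = 0
Node u (S = 122.1): V_u = e^(−0.03)·[0.5258·25.1825 + 0.4742·0.0000] = 12.8495
Node d (S = 81.87): V_d = e^(−0.03)·[0.5258·0.0000 + 0.4742·0.0000] = 0.0000
Node 0 (S = 100): V_0 = e^(−0.03)·[0.5258·12.8495 + 0.4742·0.0000] = 6.5566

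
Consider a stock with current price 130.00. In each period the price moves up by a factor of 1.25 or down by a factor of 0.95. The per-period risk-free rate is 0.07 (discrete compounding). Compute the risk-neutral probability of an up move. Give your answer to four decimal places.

p = 0.4000

Risk-neutral probability p = (1 + 0.07 − 0.95)/(1.25 − 0.95) = 0.1200/0.3000 = 0.4000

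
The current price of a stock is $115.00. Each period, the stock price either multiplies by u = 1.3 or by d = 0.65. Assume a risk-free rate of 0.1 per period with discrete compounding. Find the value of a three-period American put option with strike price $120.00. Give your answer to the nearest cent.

$16.68

Risk-neutral probability p = (1 + 0.1 − 0.65)/(1.3 − 0.65) = 0.4500/0.6500 = 0.6923
Terminal stock prices: S_uuu = 252.7, S_uud = 126.3, S_udd = 63.16, S_ddd = 31.58
Terminal payoffs (K − S): max(-132.7, 0) = 0, max(-6.328, 0) = 0, max(56.84, 0) = 56.84, max(88.42, 0) = 88.42
Node uu (S = 194.4): continuation = 1/1.1·[0.6923·0.0000 + 0.3077·0.0000] = 0.0000; exercise value = 0.0000 ≤ continuation, so V_uu = 0.0000
Node ud (S = 97.17): continuation = 1/1.1·[0.6923·0.0000 + 0.3077·56.8362] = 15.8983; exercise value = 22.8250 > continuation, so V_ud = 22.8250 (exercise)
Node dd (S = 48.59): continuation = 1/1.1·[0.6923·56.8362 + 0.3077·88.4181] = 60.5034; exercise value = 71.4125 > continuation, so V_dd = 71.4125 (exercise)
Node u (S = 149.5): continuation = 1/1.1·[0.6923·0.0000 + 0.3077·22.8250] = 6.3846; exercise value = 0.0000 ≤ continuation, so V_u = 6.3846
Node d (S = 74.75): continuation = 1/1.1·[0.6923·22.8250 + 0.3077·71.4125] = 34.3409; exercise value = 45.2500 > continuation, so V_d = 45.2500 (exercise)
Node 0 (S = 115): continuation = 1/1.1·[0.6923·6.3846 + 0.3077·45.2500] = 16.6756; exercise value = 5.0000 ≤ continuation, so V_0 = 16.6756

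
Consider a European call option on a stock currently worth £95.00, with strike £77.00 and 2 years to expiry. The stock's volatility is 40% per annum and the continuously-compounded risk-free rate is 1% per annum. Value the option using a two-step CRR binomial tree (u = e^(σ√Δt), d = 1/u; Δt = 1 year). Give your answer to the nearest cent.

CRR parameters: u = e^(σ√Δt) = e^(0.4·√1) = 1.4918, d = 1/u = 0.6703
Per-period rate: rΔt = 0.01·1 = 0.01, so R = e^0.01 = 1.0101
Risk-neutral probability p = (e^0.01 − 0.6703)/(1.4918 − 0.6703) = 0.3397/0.8215 = 0.4135
Terminal stock prices: S_uu = 211.4, S_ud = 95, S_dd = 42.69
Terminal payoffs (S − K): max(134.4, 0) = 134.4, max(18, 0) = 18, max(-34.31, 0) = 0
Node u (S = 141.7): V_u = e^(−0.01)·[0.4135·134.4264 + 0.5865·18.0000] = 65.4895
Node d (S = 63.68): V_d = e^(−0.01)·[0.4135·18.0000 + 0.5865·0.0000] = 7.3698
Node 0 (S = 95): V_0 = e^(−0.01)·[0.4135·65.4895 + 0.5865·7.3698] = 31.0925

£31.09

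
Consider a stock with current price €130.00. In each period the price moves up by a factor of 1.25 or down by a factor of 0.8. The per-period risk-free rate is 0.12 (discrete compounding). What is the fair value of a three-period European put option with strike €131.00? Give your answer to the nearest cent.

€4.53

Risk-neutral probability p = (1 + 0.12 − 0.8)/(1.25 − 0.8) = 0.3200/0.4500 = 0.7111
Terminal stock prices: S_uuu = 253.9, S_uud = 162.5, S_udd = 104, S_ddd = 66.56
Terminal payoffs (K − S): max(-122.9, 0) = 0, max(-31.5, 0) = 0, max(27, 0) = 27, max(64.44, 0) = 64.44
Node uu (S = 203.1): V_uu = 1/1.12·[0.7111·0.0000 + 0.2889·0.0000] = 0.0000
Node ud (S = 130): V_ud = 1/1.12·[0.7111·0.0000 + 0.2889·27.0000] = 6.9643
Node dd (S = 83.2): V_dd = 1/1.12·[0.7111·27.0000 + 0.2889·64.4400] = 33.7643
Node u (S = 162.5): V_u = 1/1.12·[0.7111·0.0000 + 0.2889·6.9643] = 1.7963
Node d (S = 104): V_d = 1/1.12·[0.7111·6.9643 + 0.2889·33.7643] = 13.1308
Node 0 (S = 130): V_0 = 1/1.12·[0.7111·1.7963 + 0.2889·13.1308] = 4.5275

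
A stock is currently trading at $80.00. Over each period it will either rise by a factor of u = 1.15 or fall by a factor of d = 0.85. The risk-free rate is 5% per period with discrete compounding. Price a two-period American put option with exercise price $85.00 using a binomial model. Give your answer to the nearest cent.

$6.77

Risk-neutral probability p = (1 + 0.05 − 0.85)/(1.15 − 0.85) = 0.2000/0.3000 = 0.6667
Terminal stock prices: S_uu = 105.8, S_ud = 78.2, S_dd = 57.8
Terminal payoffs (K − S): max(-20.8, 0) = 0, max(6.8, 0) = 6.8, max(27.2, 0) = 27.2
Node u (S = 92): continuation = 1/1.05·[0.6667·0.0000 + 0.3333·6.8000] = 2.1587; exercise value = 0.0000 ≤ continuation, so V_u = 2.1587
Node d (S = 68): continuation = 1/1.05·[0.6667·6.8000 + 0.3333·27.2000] = 12.9524; exercise value = 17.0000 > continuation, so V_d = 17.0000 (exercise)
Node 0 (S = 80): continuation = 1/1.05·[0.6667·2.1587 + 0.3333·17.0000] = 6.7674; exercise value = 5.0000 ≤ continuation, so V_0 = 6.7674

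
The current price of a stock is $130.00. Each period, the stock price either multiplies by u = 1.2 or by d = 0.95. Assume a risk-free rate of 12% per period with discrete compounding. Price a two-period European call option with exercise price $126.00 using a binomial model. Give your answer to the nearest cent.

$30.26

Risk-neutral probability p = (1 + 0.12 − 0.95)/(1.2 − 0.95) = 0.1700/0.2500 = 0.6800
Terminal stock prices: S_uu = 187.2, S_ud = 148.2, S_dd = 117.3
Terminal payoffs (S − K): max(61.2, 0) = 61.2, max(22.2, 0) = 22.2, max(-8.675, 0) = 0
Node u (S = 156): V_u = 1/1.12·[0.6800·61.2000 + 0.3200·22.2000] = 43.5000
Node d (S = 123.5): V_d = 1/1.12·[0.6800·22.2000 + 0.3200·0.0000] = 13.4786
Node 0 (S = 130): V_0 = 1/1.12·[0.6800·43.5000 + 0.3200·13.4786] = 30.2617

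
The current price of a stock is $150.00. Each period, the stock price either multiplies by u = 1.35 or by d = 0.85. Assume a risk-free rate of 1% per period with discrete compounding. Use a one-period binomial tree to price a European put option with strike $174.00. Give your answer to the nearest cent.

Risk-neutral probability p = (1 + 0.01 − 0.85)/(1.35 − 0.85) = 0.1600/0.5000 = 0.3200
Terminal stock prices: S_u = 202.5, S_d = 127.5
Terminal payoffs (K − S): max(-28.5, 0) = 0, max(46.5, 0) = 46.5
Node 0 (S = 150): V_0 = 1/1.01·[0.3200·0.0000 + 0.6800·46.5000] = 31.3069

$31.31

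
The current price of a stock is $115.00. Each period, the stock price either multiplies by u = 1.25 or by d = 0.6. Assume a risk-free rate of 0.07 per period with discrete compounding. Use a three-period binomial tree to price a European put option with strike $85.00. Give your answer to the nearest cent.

Risk-neutral probability p = (1 + 0.07 − 0.6)/(1.25 − 0.6) = 0.4700/0.6500 = 0.7231
Terminal stock prices: S_uuu = 224.6, S_uud = 107.8, S_udd = 51.75, S_ddd = 24.84
Terminal payoffs (K − S): max(-139.6, 0) = 0, max(-22.81, 0) = 0, max(33.25, 0) = 33.25, max(60.16, 0) = 60.16
Node uu (S = 179.7): V_uu = 1/1.07·[0.7231·0.0000 + 0.2769·0.0000] = 0.0000
Node ud (S = 86.25): V_ud = 1/1.07·[0.7231·0.0000 + 0.2769·33.2500] = 8.6053
Node dd (S = 41.4): V_dd = 1/1.07·[0.7231·33.2500 + 0.2769·60.1600] = 38.0393
Node u (S = 143.8): V_u = 1/1.07·[0.7231·0.0000 + 0.2769·8.6053] = 2.2271
Node d (S = 69): V_d = 1/1.07·[0.7231·8.6053 + 0.2769·38.0393] = 15.6601
Node 0 (S = 115): V_0 = 1/1.07·[0.7231·2.2271 + 0.2769·15.6601] = 5.5579

$5.56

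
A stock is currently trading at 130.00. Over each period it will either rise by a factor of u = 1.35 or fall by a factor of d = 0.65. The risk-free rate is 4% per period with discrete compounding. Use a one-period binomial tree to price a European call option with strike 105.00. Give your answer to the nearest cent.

Risk-neutral probability p = (1 + 0.04 − 0.65)/(1.35 − 0.65) = 0.3900/0.7000 = 0.5571
Terminal stock prices: S_u = 175.5, S_d = 84.5
Terminal payoffs (S − K): max(70.5, 0) = 70.5, max(-20.5, 0) = 0
Node 0 (S = 130): V_0 = 1/1.04·[0.5571·70.5000 + 0.4429·0.0000] = 37.7679

37.77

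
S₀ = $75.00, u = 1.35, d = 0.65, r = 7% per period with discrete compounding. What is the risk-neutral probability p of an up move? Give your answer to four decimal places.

p = 0.6000

Risk-neutral probability p = (1 + 0.07 − 0.65)/(1.35 − 0.65) = 0.4200/0.7000 = 0.6000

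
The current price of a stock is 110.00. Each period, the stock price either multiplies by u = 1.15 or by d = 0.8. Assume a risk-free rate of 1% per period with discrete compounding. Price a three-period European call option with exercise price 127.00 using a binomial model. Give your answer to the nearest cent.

8.45

Risk-neutral probability p = (1 + 0.01 − 0.8)/(1.15 − 0.8) = 0.2100/0.3500 = 0.6000
Terminal stock prices: S_uuu = 167.3, S_uud = 116.4, S_udd = 80.96, S_ddd = 56.32
Terminal payoffs (S − K): max(40.3, 0) = 40.3, max(-10.62, 0) = 0, max(-46.04, 0) = 0, max(-70.68, 0) = 0
Node uu (S = 145.5): V_uu = 1/1.01·[0.6000·40.2962 + 0.4000·0.0000] = 23.9384
Node ud (S = 101.2): V_ud = 1/1.01·[0.6000·0.0000 + 0.4000·0.0000] = 0.0000
Node dd (S = 70.4): V_dd = 1/1.01·[0.6000·0.0000 + 0.4000·0.0000] = 0.0000
Node u (S = 126.5): V_u = 1/1.01·[0.6000·23.9384 + 0.4000·0.0000] = 14.2208
Node d (S = 88): V_d = 1/1.01·[0.6000·0.0000 + 0.4000·0.0000] = 0.0000
Node 0 (S = 110): V_0 = 1/1.01·[0.6000·14.2208 + 0.4000·0.0000] = 8.4480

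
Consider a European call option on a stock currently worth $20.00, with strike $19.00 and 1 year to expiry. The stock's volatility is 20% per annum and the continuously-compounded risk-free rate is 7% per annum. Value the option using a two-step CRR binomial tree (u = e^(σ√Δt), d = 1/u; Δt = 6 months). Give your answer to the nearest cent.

$2.90

CRR parameters: u = e^(σ√Δt) = e^(0.2·√0.5) = 1.1519, d = 1/u = 0.8681
Per-period rate: rΔt = 0.07·0.5 = 0.035, so R = e^0.035 = 1.0356
Risk-neutral probability p = (e^0.035 − 0.8681)/(1.1519 − 0.8681) = 0.1675/0.2838 = 0.5902
Terminal stock prices: S_uu = 26.54, S_ud = 20, S_dd = 15.07
Terminal payoffs (S − K): max(7.538, 0) = 7.538, max(1, 0) = 1, max(-3.927, 0) = 0
Node u (S = 23.04): V_u = e^(−0.035)·[0.5902·7.5379 + 0.4098·1.0000] = 4.6917
Node d (S = 17.36): V_d = e^(−0.035)·[0.5902·1.0000 + 0.4098·0.0000] = 0.5699
Node 0 (S = 20): V_0 = e^(−0.035)·[0.5902·4.6917 + 0.4098·0.5699] = 2.8994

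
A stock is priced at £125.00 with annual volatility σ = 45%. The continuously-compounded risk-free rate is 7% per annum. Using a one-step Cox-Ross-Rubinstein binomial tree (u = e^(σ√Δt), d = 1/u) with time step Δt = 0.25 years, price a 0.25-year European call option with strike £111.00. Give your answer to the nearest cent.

£21.61

CRR parameters: u = e^(σ√Δt) = e^(0.45·√0.25) = 1.2523, d = 1/u = 0.7985
Per-period rate: rΔt = 0.07·0.25 = 0.0175, so R = e^0.0175 = 1.0177
Risk-neutral probability p = (e^0.0175 − 0.7985)/(1.2523 − 0.7985) = 0.2191/0.4538 = 0.4829
Terminal stock prices: S_u = 156.5, S_d = 99.81
Terminal payoffs (S − K): max(45.54, 0) = 45.54, max(-11.19, 0) = 0
Node 0 (S = 125): V_0 = e^(−0.0175)·[0.4829·45.5403 + 0.5171·0.0000] = 21.6094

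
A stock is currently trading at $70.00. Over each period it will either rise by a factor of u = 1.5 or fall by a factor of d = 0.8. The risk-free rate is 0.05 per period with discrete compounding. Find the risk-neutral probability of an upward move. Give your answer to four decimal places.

Risk-neutral probability p = (1 + 0.05 − 0.8)/(1.5 − 0.8) = 0.2500/0.7000 = 0.3571

p = 0.3571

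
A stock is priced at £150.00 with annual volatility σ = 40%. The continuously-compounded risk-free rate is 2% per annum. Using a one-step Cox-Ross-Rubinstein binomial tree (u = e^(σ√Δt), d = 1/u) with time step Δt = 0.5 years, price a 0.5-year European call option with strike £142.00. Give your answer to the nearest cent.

CRR parameters: u = e^(σ√Δt) = e^(0.4·√0.5) = 1.3269, d = 1/u = 0.7536
Per-period rate: rΔt = 0.02·0.5 = 0.01, so R = e^0.01 = 1.0101
Risk-neutral probability p = (e^0.01 − 0.7536)/(1.3269 − 0.7536) = 0.2564/0.5733 = 0.4473
Terminal stock prices: S_u = 199, S_d = 113
Terminal payoffs (S − K): max(57.03, 0) = 57.03, max(-28.95, 0) = 0
Node 0 (S = 150): V_0 = e^(−0.01)·[0.4473·57.0345 + 0.5527·0.0000] = 25.2570

£25.26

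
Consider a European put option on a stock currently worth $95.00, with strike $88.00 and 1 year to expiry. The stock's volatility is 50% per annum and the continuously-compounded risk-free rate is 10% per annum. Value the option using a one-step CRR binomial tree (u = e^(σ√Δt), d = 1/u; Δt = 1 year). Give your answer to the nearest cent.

CRR parameters: u = e^(σ√Δt) = e^(0.5·√1) = 1.6487, d = 1/u = 0.6065
Per-period rate: rΔt = 0.1·1 = 0.1, so R = e^0.1 = 1.1052
Risk-neutral probability p = (e^0.1 − 0.6065)/(1.6487 − 0.6065) = 0.4986/1.0422 = 0.4785
Terminal stock prices: S_u = 156.6, S_d = 57.62
Terminal payoffs (K − S): max(-68.63, 0) = 0, max(30.38, 0) = 30.38
Node 0 (S = 95): V_0 = e^(−0.1)·[0.4785·0.0000 + 0.5215·30.3796] = 14.3366

$14.34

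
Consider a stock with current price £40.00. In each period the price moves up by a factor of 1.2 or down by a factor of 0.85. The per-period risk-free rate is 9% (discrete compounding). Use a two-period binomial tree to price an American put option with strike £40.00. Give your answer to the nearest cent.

Risk-neutral probability p = (1 + 0.09 − 0.85)/(1.2 − 0.85) = 0.2400/0.3500 = 0.6857
Terminal stock prices: S_uu = 57.6, S_ud = 40.8, S_dd = 28.9
Terminal payoffs (K − S): max(-17.6, 0) = 0, max(-0.8, 0) = 0, max(11.1, 0) = 11.1
Node u (S = 48): continuation = 1/1.09·[0.6857·0.0000 + 0.3143·0.0000] = 0.0000; exercise value = 0.0000 ≤ continuation, so V_u = 0.0000
Node d (S = 34): continuation = 1/1.09·[0.6857·0.0000 + 0.3143·11.1000] = 3.2005; exercise value = 6.0000 > continuation, so V_d = 6.0000 (exercise)
Node 0 (S = 40): continuation = 1/1.09·[0.6857·0.0000 + 0.3143·6.0000] = 1.7300; exercise value = 0.0000 ≤ continuation, so V_0 = 1.7300

£1.73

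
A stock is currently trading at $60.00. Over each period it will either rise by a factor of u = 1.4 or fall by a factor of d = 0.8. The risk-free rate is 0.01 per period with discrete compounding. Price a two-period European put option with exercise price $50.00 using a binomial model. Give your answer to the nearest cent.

Risk-neutral probability p = (1 + 0.01 − 0.8)/(1.4 − 0.8) = 0.2100/0.6000 = 0.3500
Terminal stock prices: S_uu = 117.6, S_ud = 67.2, S_dd = 38.4
Terminal payoffs (K − S): max(-67.6, 0) = 0, max(-17.2, 0) = 0, max(11.6, 0) = 11.6
Node u (S = 84): V_u = 1/1.01·[0.3500·0.0000 + 0.6500·0.0000] = 0.0000
Node d (S = 48): V_d = 1/1.01·[0.3500·0.0000 + 0.6500·11.6000] = 7.4653
Node 0 (S = 60): V_0 = 1/1.01·[0.3500·0.0000 + 0.6500·7.4653] = 4.8044

$4.80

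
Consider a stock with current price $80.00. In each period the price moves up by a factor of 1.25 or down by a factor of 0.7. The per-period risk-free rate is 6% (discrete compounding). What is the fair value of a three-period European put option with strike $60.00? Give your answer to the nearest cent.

$3.29

Risk-neutral probability p = (1 + 0.06 − 0.7)/(1.25 − 0.7) = 0.3600/0.5500 = 0.6545
Terminal stock prices: S_uuu = 156.2, S_uud = 87.5, S_udd = 49, S_ddd = 27.44
Terminal payoffs (K − S): max(-96.25, 0) = 0, max(-27.5, 0) = 0, max(11, 0) = 11, max(32.56, 0) = 32.56
Node uu (S = 125): V_uu = 1/1.06·[0.6545·0.0000 + 0.3455·0.0000] = 0.0000
Node ud (S = 70): V_ud = 1/1.06·[0.6545·0.0000 + 0.3455·11.0000] = 3.5849
Node dd (S = 39.2): V_dd = 1/1.06·[0.6545·11.0000 + 0.3455·32.5600] = 17.4038
Node u (S = 100): V_u = 1/1.06·[0.6545·0.0000 + 0.3455·3.5849] = 1.1683
Node d (S = 56): V_d = 1/1.06·[0.6545·3.5849 + 0.3455·17.4038] = 7.8856
Node 0 (S = 80): V_0 = 1/1.06·[0.6545·1.1683 + 0.3455·7.8856] = 3.2913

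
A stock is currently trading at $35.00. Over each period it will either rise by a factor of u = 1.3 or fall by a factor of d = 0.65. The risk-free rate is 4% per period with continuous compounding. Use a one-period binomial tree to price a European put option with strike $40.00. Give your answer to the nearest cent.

$6.61

Risk-neutral probability p = (e^0.04 − 0.65)/(1.3 − 0.65) = 0.3908/0.6500 = 0.6012
Terminal stock prices: S_u = 45.5, S_d = 22.75
Terminal payoffs (K − S): max(-5.5, 0) = 0, max(17.25, 0) = 17.25
Node 0 (S = 35): V_0 = e^(−0.04)·[0.6012·0.0000 + 0.3988·17.2500] = 6.6088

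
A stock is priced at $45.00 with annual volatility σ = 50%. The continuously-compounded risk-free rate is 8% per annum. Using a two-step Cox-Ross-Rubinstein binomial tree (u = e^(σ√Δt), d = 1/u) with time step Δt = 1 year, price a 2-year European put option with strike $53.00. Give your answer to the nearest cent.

CRR parameters: u = e^(σ√Δt) = e^(0.5·√1) = 1.6487, d = 1/u = 0.6065
Per-period rate: rΔt = 0.08·1 = 0.08, so R = e^0.08 = 1.0833
Risk-neutral probability p = (e^0.08 − 0.6065)/(1.6487 − 0.6065) = 0.4768/1.0422 = 0.4575
Terminal stock prices: S_uu = 122.3, S_ud = 45, S_dd = 16.55
Terminal payoffs (K − S): max(-69.32, 0) = 0, max(8, 0) = 8, max(36.45, 0) = 36.45
Node u (S = 74.19): V_u = e^(−0.08)·[0.4575·0.0000 + 0.5425·8.0000] = 4.0066
Node d (S = 27.29): V_d = e^(−0.08)·[0.4575·8.0000 + 0.5425·36.4454] = 21.6313
Node 0 (S = 45): V_0 = e^(−0.08)·[0.4575·4.0066 + 0.5425·21.6313] = 12.5256

$12.53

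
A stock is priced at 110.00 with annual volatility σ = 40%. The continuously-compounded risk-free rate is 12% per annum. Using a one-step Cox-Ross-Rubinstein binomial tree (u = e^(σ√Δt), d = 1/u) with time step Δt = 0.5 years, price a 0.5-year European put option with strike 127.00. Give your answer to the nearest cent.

CRR parameters: u = e^(σ√Δt) = e^(0.4·√0.5) = 1.3269, d = 1/u = 0.7536
Per-period rate: rΔt = 0.12·0.5 = 0.06, so R = e^0.06 = 1.0618
Risk-neutral probability p = (e^0.06 − 0.7536)/(1.3269 − 0.7536) = 0.3082/0.5733 = 0.5376
Terminal stock prices: S_u = 146, S_d = 82.9
Terminal payoffs (K − S): max(-18.96, 0) = 0, max(44.1, 0) = 44.1
Node 0 (S = 110): V_0 = e^(−0.06)·[0.5376·0.0000 + 0.4624·44.0998] = 19.2032

19.20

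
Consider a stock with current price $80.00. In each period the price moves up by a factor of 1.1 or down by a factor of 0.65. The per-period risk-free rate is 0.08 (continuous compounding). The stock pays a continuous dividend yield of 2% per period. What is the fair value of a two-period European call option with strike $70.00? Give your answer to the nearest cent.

$19.13

Per-period risk-free factor R = e^0.08 = 1.0833; dividend-adjusted growth = e^(0.08−0.02) = 1.0618.
Risk-neutral probability p = (1.0618 − 0.65)/(1.1 − 0.65) = 0.4118/0.4500 = 0.9152
Terminal stock prices: S_uu = 96.8, S_ud = 57.2, S_dd = 33.8
Terminal payoffs (S − K): max(26.8, 0) = 26.8, max(-12.8, 0) = 0, max(-36.2, 0) = 0
Node u (S = 88): V_u = e^(−0.08)·[0.9152·26.8000 + 0.0848·0.0000] = 22.6414
Node d (S = 52): V_d = e^(−0.08)·[0.9152·0.0000 + 0.0848·0.0000] = 0.0000
Node 0 (S = 80): V_0 = e^(−0.08)·[0.9152·22.6414 + 0.0848·0.0000] = 19.1281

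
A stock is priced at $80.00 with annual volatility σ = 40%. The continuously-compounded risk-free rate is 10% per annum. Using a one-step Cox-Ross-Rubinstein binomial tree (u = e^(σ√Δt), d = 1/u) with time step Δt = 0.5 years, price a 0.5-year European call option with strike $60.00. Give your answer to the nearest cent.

$22.93

CRR parameters: u = e^(σ√Δt) = e^(0.4·√0.5) = 1.3269, d = 1/u = 0.7536
Per-period rate: rΔt = 0.1·0.5 = 0.05, so R = e^0.05 = 1.0513
Risk-neutral probability p = (e^0.05 − 0.7536)/(1.3269 − 0.7536) = 0.2976/0.5733 = 0.5192
Terminal stock prices: S_u = 106.2, S_d = 60.29
Terminal payoffs (S − K): max(46.15, 0) = 46.15, max(0.2911, 0) = 0.2911
Node 0 (S = 80): V_0 = e^(−0.05)·[0.5192·46.1517 + 0.4808·0.2911] = 22.9262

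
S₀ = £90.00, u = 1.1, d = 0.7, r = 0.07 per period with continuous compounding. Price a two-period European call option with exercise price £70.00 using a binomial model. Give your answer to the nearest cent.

£29.33

Risk-neutral probability p = (e^0.07 − 0.7)/(1.1 − 0.7) = 0.3725/0.4000 = 0.9313
Terminal stock prices: S_uu = 108.9, S_ud = 69.3, S_dd = 44.1
Terminal payoffs (S − K): max(38.9, 0) = 38.9, max(-0.7, 0) = 0, max(-25.9, 0) = 0
Node u (S = 99): V_u = e^(−0.07)·[0.9313·38.9000 + 0.0687·0.0000] = 33.7773
Node d (S = 63): V_d = e^(−0.07)·[0.9313·0.0000 + 0.0687·0.0000] = 0.0000
Node 0 (S = 90): V_0 = e^(−0.07)·[0.9313·33.7773 + 0.0687·0.0000] = 29.3292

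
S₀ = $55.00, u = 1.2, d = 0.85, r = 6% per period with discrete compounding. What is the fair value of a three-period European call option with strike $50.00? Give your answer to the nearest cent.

Risk-neutral probability p = (1 + 0.06 − 0.85)/(1.2 − 0.85) = 0.2100/0.3500 = 0.6000
Terminal stock prices: S_uuu = 95.04, S_uud = 67.32, S_udd = 47.68, S_ddd = 33.78
Terminal payoffs (S − K): max(45.04, 0) = 45.04, max(17.32, 0) = 17.32, max(-2.315, 0) = 0, max(-16.22, 0) = 0
Node uu (S = 79.2): V_uu = 1/1.06·[0.6000·45.0400 + 0.4000·17.3200] = 32.0302
Node ud (S = 56.1): V_ud = 1/1.06·[0.6000·17.3200 + 0.4000·0.0000] = 9.8038
Node dd (S = 39.74): V_dd = 1/1.06·[0.6000·0.0000 + 0.4000·0.0000] = 0.0000
Node u (S = 66): V_u = 1/1.06·[0.6000·32.0302 + 0.4000·9.8038] = 21.8298
Node d (S = 46.75): V_d = 1/1.06·[0.6000·9.8038 + 0.4000·0.0000] = 5.5493
Node 0 (S = 55): V_0 = 1/1.06·[0.6000·21.8298 + 0.4000·5.5493] = 14.4506

$14.45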